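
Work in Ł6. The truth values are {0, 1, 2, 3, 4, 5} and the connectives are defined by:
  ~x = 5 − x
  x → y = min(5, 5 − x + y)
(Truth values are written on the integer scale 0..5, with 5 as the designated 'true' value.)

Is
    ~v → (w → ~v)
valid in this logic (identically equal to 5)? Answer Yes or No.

Yes

At v = 5, w = 3, for instance:
~v = ~5 = 0
w → ~v = 3 → 0 = 2
~v → (w → ~v) = 0 → 2 = 5
and checking the remaining 35 assignments likewise gives ≥ 5 in every case.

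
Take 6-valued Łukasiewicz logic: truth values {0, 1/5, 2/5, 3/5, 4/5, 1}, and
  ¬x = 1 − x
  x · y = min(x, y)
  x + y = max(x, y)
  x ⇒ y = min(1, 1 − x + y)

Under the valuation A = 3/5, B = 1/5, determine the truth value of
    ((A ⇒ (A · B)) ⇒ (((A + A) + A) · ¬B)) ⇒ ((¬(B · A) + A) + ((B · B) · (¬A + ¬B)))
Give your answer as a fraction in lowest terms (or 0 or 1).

A · B = 3/5 · 1/5 = 1/5
A ⇒ (A · B) = 3/5 ⇒ 1/5 = 3/5
A + A = 3/5 + 3/5 = 3/5
(A + A) + A = 3/5 + 3/5 = 3/5
¬B = ¬1/5 = 4/5
((A + A) + A) · ¬B = 3/5 · 4/5 = 3/5
(A ⇒ (A · B)) ⇒ (((A + A) + A) · ¬B) = 3/5 ⇒ 3/5 = 1
B · A = 1/5 · 3/5 = 1/5
¬(B · A) = ¬1/5 = 4/5
¬(B · A) + A = 4/5 + 3/5 = 4/5
B · B = 1/5 · 1/5 = 1/5
¬A = ¬3/5 = 2/5
¬B = ¬1/5 = 4/5
¬A + ¬B = 2/5 + 4/5 = 4/5
(B · B) · (¬A + ¬B) = 1/5 · 4/5 = 1/5
(¬(B · A) + A) + ((B · B) · (¬A + ¬B)) = 4/5 + 1/5 = 4/5
((A ⇒ (A · B)) ⇒ (((A + A) + A) · ¬B)) ⇒ ((¬(B · A) + A) + ((B · B) · (¬A + ¬B))) = 1 ⇒ 4/5 = 4/5

4/5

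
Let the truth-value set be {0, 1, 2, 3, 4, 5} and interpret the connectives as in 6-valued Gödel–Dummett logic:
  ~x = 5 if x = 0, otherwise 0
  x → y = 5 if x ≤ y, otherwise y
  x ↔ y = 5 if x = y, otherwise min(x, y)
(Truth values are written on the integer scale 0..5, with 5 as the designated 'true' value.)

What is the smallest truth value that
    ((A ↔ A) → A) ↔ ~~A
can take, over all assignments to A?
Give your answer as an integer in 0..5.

Take A = 1:
A ↔ A = 1 ↔ 1 = 5
(A ↔ A) → A = 5 → 1 = 1
~A = ~1 = 0
~~A = ~0 = 5
((A ↔ A) → A) ↔ ~~A = 1 ↔ 5 = 1
No assignment yields a value below 1, so this is the minimum.

1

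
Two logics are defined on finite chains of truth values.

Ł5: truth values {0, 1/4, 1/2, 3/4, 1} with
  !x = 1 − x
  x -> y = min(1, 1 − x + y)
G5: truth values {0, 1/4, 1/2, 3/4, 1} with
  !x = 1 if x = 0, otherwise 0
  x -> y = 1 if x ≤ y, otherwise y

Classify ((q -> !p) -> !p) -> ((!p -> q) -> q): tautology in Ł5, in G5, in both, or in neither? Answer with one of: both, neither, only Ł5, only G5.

In Ł5: every assignment gives 1 — tautology.
In G5: at p = 1/4, q = 1/4 the value is 1/4 — not a tautology.

only Ł5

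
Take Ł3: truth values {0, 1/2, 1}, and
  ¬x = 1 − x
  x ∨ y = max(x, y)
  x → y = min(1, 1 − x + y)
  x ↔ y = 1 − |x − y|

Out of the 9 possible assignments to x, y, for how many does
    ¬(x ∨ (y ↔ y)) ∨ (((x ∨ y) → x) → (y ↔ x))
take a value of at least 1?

6

x = 0, y = 0 ↦ 1  ≥
x = 0, y = 1/2 ↦ 1  ≥
x = 0, y = 1 ↦ 1  ≥
x = 1/2, y = 0 ↦ 1/2  <
x = 1/2, y = 1/2 ↦ 1  ≥
x = 1/2, y = 1 ↦ 1  ≥
x = 1, y = 0 ↦ 0  <
x = 1, y = 1/2 ↦ 1/2  <
x = 1, y = 1 ↦ 1  ≥
So 6 of the 9 assignments meet the threshold.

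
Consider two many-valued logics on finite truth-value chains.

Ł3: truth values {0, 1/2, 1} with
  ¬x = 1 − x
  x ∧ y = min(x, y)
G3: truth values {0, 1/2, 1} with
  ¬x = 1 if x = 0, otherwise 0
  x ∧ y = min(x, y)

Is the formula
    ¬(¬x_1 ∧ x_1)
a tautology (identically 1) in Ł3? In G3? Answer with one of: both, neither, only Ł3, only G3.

only G3

In Ł3: at x_1 = 1/2 the value is 1/2 — not a tautology.
In G3: every assignment gives 1 — tautology.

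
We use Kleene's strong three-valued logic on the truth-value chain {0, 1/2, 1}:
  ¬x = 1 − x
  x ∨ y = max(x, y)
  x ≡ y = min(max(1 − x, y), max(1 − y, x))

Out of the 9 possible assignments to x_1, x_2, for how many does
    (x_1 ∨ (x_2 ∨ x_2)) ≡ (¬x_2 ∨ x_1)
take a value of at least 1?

x_1 = 0, x_2 = 0 ↦ 0  <
x_1 = 0, x_2 = 1/2 ↦ 1/2  <
x_1 = 0, x_2 = 1 ↦ 0  <
x_1 = 1/2, x_2 = 0 ↦ 1/2  <
x_1 = 1/2, x_2 = 1/2 ↦ 1/2  <
x_1 = 1/2, x_2 = 1 ↦ 1/2  <
x_1 = 1, x_2 = 0 ↦ 1  ≥
x_1 = 1, x_2 = 1/2 ↦ 1  ≥
x_1 = 1, x_2 = 1 ↦ 1  ≥
So 3 of the 9 assignments meet the threshold.

3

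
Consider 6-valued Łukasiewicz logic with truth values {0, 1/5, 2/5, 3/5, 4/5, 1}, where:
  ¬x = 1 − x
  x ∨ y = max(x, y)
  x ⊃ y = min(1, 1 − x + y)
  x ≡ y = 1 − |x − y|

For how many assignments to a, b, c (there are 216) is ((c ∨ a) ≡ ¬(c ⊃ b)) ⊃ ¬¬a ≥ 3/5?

165

value 1: 113 assignments (counts)
value 4/5: 32 assignments (counts)
value 3/5: 20 assignments (counts)
value 2/5: 26 assignments
value 1/5: 14 assignments
value 0: 11 assignments
So 165 of the 216 assignments meet the threshold.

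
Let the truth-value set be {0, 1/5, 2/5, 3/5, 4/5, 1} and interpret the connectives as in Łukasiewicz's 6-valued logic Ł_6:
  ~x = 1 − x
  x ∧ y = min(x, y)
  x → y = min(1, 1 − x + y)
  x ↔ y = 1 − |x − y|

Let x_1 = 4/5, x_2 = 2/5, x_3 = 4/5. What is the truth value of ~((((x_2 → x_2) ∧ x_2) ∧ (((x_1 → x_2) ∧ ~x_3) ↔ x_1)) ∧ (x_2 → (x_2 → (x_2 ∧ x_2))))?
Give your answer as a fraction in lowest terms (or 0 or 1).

x_2 → x_2 = 2/5 → 2/5 = 1
(x_2 → x_2) ∧ x_2 = 1 ∧ 2/5 = 2/5
x_1 → x_2 = 4/5 → 2/5 = 3/5
~x_3 = ~4/5 = 1/5
(x_1 → x_2) ∧ ~x_3 = 3/5 ∧ 1/5 = 1/5
((x_1 → x_2) ∧ ~x_3) ↔ x_1 = 1/5 ↔ 4/5 = 2/5
((x_2 → x_2) ∧ x_2) ∧ (((x_1 → x_2) ∧ ~x_3) ↔ x_1) = 2/5 ∧ 2/5 = 2/5
x_2 ∧ x_2 = 2/5 ∧ 2/5 = 2/5
x_2 → (x_2 ∧ x_2) = 2/5 → 2/5 = 1
x_2 → (x_2 → (x_2 ∧ x_2)) = 2/5 → 1 = 1
(((x_2 → x_2) ∧ x_2) ∧ (((x_1 → x_2) ∧ ~x_3) ↔ x_1)) ∧ (x_2 → (x_2 → (x_2 ∧ x_2))) = 2/5 ∧ 1 = 2/5
~((((x_2 → x_2) ∧ x_2) ∧ (((x_1 → x_2) ∧ ~x_3) ↔ x_1)) ∧ (x_2 → (x_2 → (x_2 ∧ x_2)))) = ~2/5 = 3/5

3/5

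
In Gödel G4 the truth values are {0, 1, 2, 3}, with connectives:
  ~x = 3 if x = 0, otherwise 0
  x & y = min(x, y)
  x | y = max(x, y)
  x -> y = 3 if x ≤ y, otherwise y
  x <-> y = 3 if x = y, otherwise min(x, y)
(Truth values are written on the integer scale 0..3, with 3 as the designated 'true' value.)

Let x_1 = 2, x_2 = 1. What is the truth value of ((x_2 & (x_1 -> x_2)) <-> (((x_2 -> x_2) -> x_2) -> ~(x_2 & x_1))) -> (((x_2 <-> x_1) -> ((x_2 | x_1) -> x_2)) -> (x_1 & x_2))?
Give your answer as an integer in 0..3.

3

x_1 -> x_2 = 2 -> 1 = 1
x_2 & (x_1 -> x_2) = 1 & 1 = 1
x_2 -> x_2 = 1 -> 1 = 3
(x_2 -> x_2) -> x_2 = 3 -> 1 = 1
x_2 & x_1 = 1 & 2 = 1
~(x_2 & x_1) = ~1 = 0
((x_2 -> x_2) -> x_2) -> ~(x_2 & x_1) = 1 -> 0 = 0
(x_2 & (x_1 -> x_2)) <-> (((x_2 -> x_2) -> x_2) -> ~(x_2 & x_1)) = 1 <-> 0 = 0
x_2 <-> x_1 = 1 <-> 2 = 1
x_2 | x_1 = 1 | 2 = 2
(x_2 | x_1) -> x_2 = 2 -> 1 = 1
(x_2 <-> x_1) -> ((x_2 | x_1) -> x_2) = 1 -> 1 = 3
x_1 & x_2 = 2 & 1 = 1
((x_2 <-> x_1) -> ((x_2 | x_1) -> x_2)) -> (x_1 & x_2) = 3 -> 1 = 1
((x_2 & (x_1 -> x_2)) <-> (((x_2 -> x_2) -> x_2) -> ~(x_2 & x_1))) -> (((x_2 <-> x_1) -> ((x_2 | x_1) -> x_2)) -> (x_1 & x_2)) = 0 -> 1 = 3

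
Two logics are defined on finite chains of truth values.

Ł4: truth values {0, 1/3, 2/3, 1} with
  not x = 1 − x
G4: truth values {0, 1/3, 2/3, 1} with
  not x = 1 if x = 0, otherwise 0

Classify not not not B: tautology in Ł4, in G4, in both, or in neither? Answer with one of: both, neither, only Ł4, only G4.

In Ł4: at B = 1/3 the value is 2/3 — not a tautology.
In G4: at B = 1/3 the value is 0 — not a tautology.

neither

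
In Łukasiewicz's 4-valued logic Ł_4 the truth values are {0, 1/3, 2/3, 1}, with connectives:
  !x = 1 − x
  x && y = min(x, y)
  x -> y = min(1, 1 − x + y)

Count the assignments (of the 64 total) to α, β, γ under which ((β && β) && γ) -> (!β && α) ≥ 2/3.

value 1: 40 assignments (counts)
value 2/3: 14 assignments (counts)
value 1/3: 6 assignments
value 0: 4 assignments
So 54 of the 64 assignments meet the threshold.

54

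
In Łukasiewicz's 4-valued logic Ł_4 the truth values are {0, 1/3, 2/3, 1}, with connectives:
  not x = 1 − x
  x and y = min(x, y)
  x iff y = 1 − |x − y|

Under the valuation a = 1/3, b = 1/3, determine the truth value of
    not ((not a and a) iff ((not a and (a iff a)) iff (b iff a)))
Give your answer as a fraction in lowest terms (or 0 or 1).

1/3

not a = not 1/3 = 2/3
not a and a = 2/3 and 1/3 = 1/3
not a = not 1/3 = 2/3
a iff a = 1/3 iff 1/3 = 1
not a and (a iff a) = 2/3 and 1 = 2/3
b iff a = 1/3 iff 1/3 = 1
(not a and (a iff a)) iff (b iff a) = 2/3 iff 1 = 2/3
(not a and a) iff ((not a and (a iff a)) iff (b iff a)) = 1/3 iff 2/3 = 2/3
not ((not a and a) iff ((not a and (a iff a)) iff (b iff a))) = not 2/3 = 1/3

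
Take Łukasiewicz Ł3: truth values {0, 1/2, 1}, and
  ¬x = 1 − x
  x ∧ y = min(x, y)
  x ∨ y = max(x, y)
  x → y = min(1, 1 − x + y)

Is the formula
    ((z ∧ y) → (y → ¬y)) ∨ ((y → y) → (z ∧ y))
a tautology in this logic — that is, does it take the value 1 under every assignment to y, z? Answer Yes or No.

Counterexample: take y = 1, z = 1/2.
z ∧ y = 1/2 ∧ 1 = 1/2
¬y = ¬1 = 0
y → ¬y = 1 → 0 = 0
(z ∧ y) → (y → ¬y) = 1/2 → 0 = 1/2
y → y = 1 → 1 = 1
z ∧ y = 1/2 ∧ 1 = 1/2
(y → y) → (z ∧ y) = 1 → 1/2 = 1/2
((z ∧ y) → (y → ¬y)) ∨ ((y → y) → (z ∧ y)) = 1/2 ∨ 1/2 = 1/2
This gives 1/2 ≠ 1.

No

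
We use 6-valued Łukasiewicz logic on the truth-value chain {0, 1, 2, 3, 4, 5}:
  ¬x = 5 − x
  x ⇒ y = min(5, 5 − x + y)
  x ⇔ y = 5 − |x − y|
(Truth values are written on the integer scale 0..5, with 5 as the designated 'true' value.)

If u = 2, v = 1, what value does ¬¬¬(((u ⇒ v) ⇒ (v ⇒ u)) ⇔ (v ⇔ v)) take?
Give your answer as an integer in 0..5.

u ⇒ v = 2 ⇒ 1 = 4
v ⇒ u = 1 ⇒ 2 = 5
(u ⇒ v) ⇒ (v ⇒ u) = 4 ⇒ 5 = 5
v ⇔ v = 1 ⇔ 1 = 5
((u ⇒ v) ⇒ (v ⇒ u)) ⇔ (v ⇔ v) = 5 ⇔ 5 = 5
¬(((u ⇒ v) ⇒ (v ⇒ u)) ⇔ (v ⇔ v)) = ¬5 = 0
¬¬(((u ⇒ v) ⇒ (v ⇒ u)) ⇔ (v ⇔ v)) = ¬0 = 5
¬¬¬(((u ⇒ v) ⇒ (v ⇒ u)) ⇔ (v ⇔ v)) = ¬5 = 0

0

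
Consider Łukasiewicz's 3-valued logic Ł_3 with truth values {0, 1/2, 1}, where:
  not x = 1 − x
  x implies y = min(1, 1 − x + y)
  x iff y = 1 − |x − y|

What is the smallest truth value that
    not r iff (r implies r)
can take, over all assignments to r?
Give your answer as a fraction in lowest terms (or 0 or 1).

0

Take r = 1:
not r = not 1 = 0
r implies r = 1 implies 1 = 1
not r iff (r implies r) = 0 iff 1 = 0
No assignment yields a value below 0, so this is the minimum.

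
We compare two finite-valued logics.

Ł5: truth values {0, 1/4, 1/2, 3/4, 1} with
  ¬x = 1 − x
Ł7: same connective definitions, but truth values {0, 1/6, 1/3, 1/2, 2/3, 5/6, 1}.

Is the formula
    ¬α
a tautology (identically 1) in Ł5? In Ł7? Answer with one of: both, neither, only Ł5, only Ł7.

neither

In Ł5: at α = 1/4 the value is 3/4 — not a tautology.
In Ł7: at α = 1/6 the value is 5/6 — not a tautology.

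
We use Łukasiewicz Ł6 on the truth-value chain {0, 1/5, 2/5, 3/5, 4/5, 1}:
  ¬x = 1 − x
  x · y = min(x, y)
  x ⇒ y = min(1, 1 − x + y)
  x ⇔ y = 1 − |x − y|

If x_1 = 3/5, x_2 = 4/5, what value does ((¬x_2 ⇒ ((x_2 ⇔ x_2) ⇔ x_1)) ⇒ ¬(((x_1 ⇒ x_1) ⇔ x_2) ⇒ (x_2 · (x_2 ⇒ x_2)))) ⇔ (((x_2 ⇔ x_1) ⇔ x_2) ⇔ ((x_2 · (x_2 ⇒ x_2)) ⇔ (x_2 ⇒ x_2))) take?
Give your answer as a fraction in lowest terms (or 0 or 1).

1/5

¬x_2 = ¬4/5 = 1/5
x_2 ⇔ x_2 = 4/5 ⇔ 4/5 = 1
(x_2 ⇔ x_2) ⇔ x_1 = 1 ⇔ 3/5 = 3/5
¬x_2 ⇒ ((x_2 ⇔ x_2) ⇔ x_1) = 1/5 ⇒ 3/5 = 1
x_1 ⇒ x_1 = 3/5 ⇒ 3/5 = 1
(x_1 ⇒ x_1) ⇔ x_2 = 1 ⇔ 4/5 = 4/5
x_2 ⇒ x_2 = 4/5 ⇒ 4/5 = 1
x_2 · (x_2 ⇒ x_2) = 4/5 · 1 = 4/5
((x_1 ⇒ x_1) ⇔ x_2) ⇒ (x_2 · (x_2 ⇒ x_2)) = 4/5 ⇒ 4/5 = 1
¬(((x_1 ⇒ x_1) ⇔ x_2) ⇒ (x_2 · (x_2 ⇒ x_2))) = ¬1 = 0
(¬x_2 ⇒ ((x_2 ⇔ x_2) ⇔ x_1)) ⇒ ¬(((x_1 ⇒ x_1) ⇔ x_2) ⇒ (x_2 · (x_2 ⇒ x_2))) = 1 ⇒ 0 = 0
x_2 ⇔ x_1 = 4/5 ⇔ 3/5 = 4/5
(x_2 ⇔ x_1) ⇔ x_2 = 4/5 ⇔ 4/5 = 1
x_2 ⇒ x_2 = 4/5 ⇒ 4/5 = 1
x_2 · (x_2 ⇒ x_2) = 4/5 · 1 = 4/5
x_2 ⇒ x_2 = 4/5 ⇒ 4/5 = 1
(x_2 · (x_2 ⇒ x_2)) ⇔ (x_2 ⇒ x_2) = 4/5 ⇔ 1 = 4/5
((x_2 ⇔ x_1) ⇔ x_2) ⇔ ((x_2 · (x_2 ⇒ x_2)) ⇔ (x_2 ⇒ x_2)) = 1 ⇔ 4/5 = 4/5
((¬x_2 ⇒ ((x_2 ⇔ x_2) ⇔ x_1)) ⇒ ¬(((x_1 ⇒ x_1) ⇔ x_2) ⇒ (x_2 · (x_2 ⇒ x_2)))) ⇔ (((x_2 ⇔ x_1) ⇔ x_2) ⇔ ((x_2 · (x_2 ⇒ x_2)) ⇔ (x_2 ⇒ x_2))) = 0 ⇔ 4/5 = 1/5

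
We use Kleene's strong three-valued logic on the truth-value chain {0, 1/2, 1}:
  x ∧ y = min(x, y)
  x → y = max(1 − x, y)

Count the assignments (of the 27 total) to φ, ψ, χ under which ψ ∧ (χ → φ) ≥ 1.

value 1: 5 assignments (counts)
value 1/2: 11 assignments
value 0: 11 assignments
So 5 of the 27 assignments meet the threshold.

5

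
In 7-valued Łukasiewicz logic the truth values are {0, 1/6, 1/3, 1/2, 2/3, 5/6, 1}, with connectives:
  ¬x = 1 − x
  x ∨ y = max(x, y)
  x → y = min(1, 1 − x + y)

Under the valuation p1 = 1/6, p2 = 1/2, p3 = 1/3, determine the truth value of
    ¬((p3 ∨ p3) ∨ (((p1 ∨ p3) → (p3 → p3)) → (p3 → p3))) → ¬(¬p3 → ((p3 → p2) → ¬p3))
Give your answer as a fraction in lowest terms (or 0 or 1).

1

p3 ∨ p3 = 1/3 ∨ 1/3 = 1/3
p1 ∨ p3 = 1/6 ∨ 1/3 = 1/3
p3 → p3 = 1/3 → 1/3 = 1
(p1 ∨ p3) → (p3 → p3) = 1/3 → 1 = 1
p3 → p3 = 1/3 → 1/3 = 1
((p1 ∨ p3) → (p3 → p3)) → (p3 → p3) = 1 → 1 = 1
(p3 ∨ p3) ∨ (((p1 ∨ p3) → (p3 → p3)) → (p3 → p3)) = 1/3 ∨ 1 = 1
¬((p3 ∨ p3) ∨ (((p1 ∨ p3) → (p3 → p3)) → (p3 → p3))) = ¬1 = 0
¬p3 = ¬1/3 = 2/3
p3 → p2 = 1/3 → 1/2 = 1
¬p3 = ¬1/3 = 2/3
(p3 → p2) → ¬p3 = 1 → 2/3 = 2/3
¬p3 → ((p3 → p2) → ¬p3) = 2/3 → 2/3 = 1
¬(¬p3 → ((p3 → p2) → ¬p3)) = ¬1 = 0
¬((p3 ∨ p3) ∨ (((p1 ∨ p3) → (p3 → p3)) → (p3 → p3))) → ¬(¬p3 → ((p3 → p2) → ¬p3)) = 0 → 0 = 1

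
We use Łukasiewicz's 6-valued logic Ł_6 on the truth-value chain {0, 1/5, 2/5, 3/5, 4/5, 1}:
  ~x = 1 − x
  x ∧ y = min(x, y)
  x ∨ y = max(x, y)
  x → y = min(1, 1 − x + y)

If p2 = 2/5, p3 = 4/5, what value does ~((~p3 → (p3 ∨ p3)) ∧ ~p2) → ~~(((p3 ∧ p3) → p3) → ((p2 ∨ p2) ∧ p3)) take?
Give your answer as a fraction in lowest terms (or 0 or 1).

~p3 = ~4/5 = 1/5
p3 ∨ p3 = 4/5 ∨ 4/5 = 4/5
~p3 → (p3 ∨ p3) = 1/5 → 4/5 = 1
~p2 = ~2/5 = 3/5
(~p3 → (p3 ∨ p3)) ∧ ~p2 = 1 ∧ 3/5 = 3/5
~((~p3 → (p3 ∨ p3)) ∧ ~p2) = ~3/5 = 2/5
p3 ∧ p3 = 4/5 ∧ 4/5 = 4/5
(p3 ∧ p3) → p3 = 4/5 → 4/5 = 1
p2 ∨ p2 = 2/5 ∨ 2/5 = 2/5
(p2 ∨ p2) ∧ p3 = 2/5 ∧ 4/5 = 2/5
((p3 ∧ p3) → p3) → ((p2 ∨ p2) ∧ p3) = 1 → 2/5 = 2/5
~(((p3 ∧ p3) → p3) → ((p2 ∨ p2) ∧ p3)) = ~2/5 = 3/5
~~(((p3 ∧ p3) → p3) → ((p2 ∨ p2) ∧ p3)) = ~3/5 = 2/5
~((~p3 → (p3 ∨ p3)) ∧ ~p2) → ~~(((p3 ∧ p3) → p3) → ((p2 ∨ p2) ∧ p3)) = 2/5 → 2/5 = 1

1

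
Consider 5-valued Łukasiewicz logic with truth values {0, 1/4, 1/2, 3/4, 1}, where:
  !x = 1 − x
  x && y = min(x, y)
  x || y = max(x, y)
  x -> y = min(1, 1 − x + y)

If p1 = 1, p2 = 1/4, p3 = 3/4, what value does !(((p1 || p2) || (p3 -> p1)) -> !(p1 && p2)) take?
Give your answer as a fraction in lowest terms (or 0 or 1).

1/4

p1 || p2 = 1 || 1/4 = 1
p3 -> p1 = 3/4 -> 1 = 1
(p1 || p2) || (p3 -> p1) = 1 || 1 = 1
p1 && p2 = 1 && 1/4 = 1/4
!(p1 && p2) = !1/4 = 3/4
((p1 || p2) || (p3 -> p1)) -> !(p1 && p2) = 1 -> 3/4 = 3/4
!(((p1 || p2) || (p3 -> p1)) -> !(p1 && p2)) = !3/4 = 1/4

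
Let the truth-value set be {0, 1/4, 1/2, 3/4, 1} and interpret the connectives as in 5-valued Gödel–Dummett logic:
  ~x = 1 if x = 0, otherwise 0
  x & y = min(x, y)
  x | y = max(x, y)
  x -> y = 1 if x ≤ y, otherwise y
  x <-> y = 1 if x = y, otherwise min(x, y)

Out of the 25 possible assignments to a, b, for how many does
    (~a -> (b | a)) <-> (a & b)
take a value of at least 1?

2

value 1: 2 assignments (counts)
value 3/4: 3 assignments
value 1/2: 5 assignments
value 1/4: 7 assignments
value 0: 8 assignments
So 2 of the 25 assignments meet the threshold.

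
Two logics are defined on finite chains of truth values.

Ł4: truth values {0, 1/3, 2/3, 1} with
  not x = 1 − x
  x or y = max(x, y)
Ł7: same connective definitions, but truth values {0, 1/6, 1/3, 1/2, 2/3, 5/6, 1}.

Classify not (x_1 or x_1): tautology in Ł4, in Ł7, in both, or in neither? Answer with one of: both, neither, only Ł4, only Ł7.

neither

In Ł4: at x_1 = 1/3 the value is 2/3 — not a tautology.
In Ł7: at x_1 = 1/6 the value is 5/6 — not a tautology.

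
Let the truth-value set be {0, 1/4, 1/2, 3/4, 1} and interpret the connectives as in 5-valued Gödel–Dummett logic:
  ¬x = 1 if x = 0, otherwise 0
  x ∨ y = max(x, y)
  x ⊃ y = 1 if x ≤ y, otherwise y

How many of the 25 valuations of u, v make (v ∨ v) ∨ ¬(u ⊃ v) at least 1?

9

value 1: 9 assignments (counts)
value 3/4: 5 assignments
value 1/2: 5 assignments
value 1/4: 5 assignments
value 0: 1 assignment
So 9 of the 25 assignments meet the threshold.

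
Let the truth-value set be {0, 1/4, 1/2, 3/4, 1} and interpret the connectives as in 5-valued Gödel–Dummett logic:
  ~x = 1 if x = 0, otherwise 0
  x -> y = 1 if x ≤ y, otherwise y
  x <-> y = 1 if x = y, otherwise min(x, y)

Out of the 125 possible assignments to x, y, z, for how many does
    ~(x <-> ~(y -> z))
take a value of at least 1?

88

value 1: 88 assignments (counts)
value 0: 37 assignments
So 88 of the 125 assignments meet the threshold.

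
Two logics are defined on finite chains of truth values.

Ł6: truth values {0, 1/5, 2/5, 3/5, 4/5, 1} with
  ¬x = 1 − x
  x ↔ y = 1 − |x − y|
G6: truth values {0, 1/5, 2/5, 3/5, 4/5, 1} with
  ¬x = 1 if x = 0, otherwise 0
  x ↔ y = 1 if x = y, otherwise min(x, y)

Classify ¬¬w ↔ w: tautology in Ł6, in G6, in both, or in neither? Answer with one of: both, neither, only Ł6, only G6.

In Ł6: every assignment gives 1 — tautology.
In G6: at w = 1/5 the value is 1/5 — not a tautology.

only Ł6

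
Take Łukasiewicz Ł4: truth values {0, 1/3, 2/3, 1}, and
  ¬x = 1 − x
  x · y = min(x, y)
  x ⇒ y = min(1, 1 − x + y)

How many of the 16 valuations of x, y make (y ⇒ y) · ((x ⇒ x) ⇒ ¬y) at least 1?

x = 0, y = 0 ↦ 1  ≥
x = 0, y = 1/3 ↦ 2/3  <
x = 0, y = 2/3 ↦ 1/3  <
x = 0, y = 1 ↦ 0  <
x = 1/3, y = 0 ↦ 1  ≥
x = 1/3, y = 1/3 ↦ 2/3  <
x = 1/3, y = 2/3 ↦ 1/3  <
x = 1/3, y = 1 ↦ 0  <
x = 2/3, y = 0 ↦ 1  ≥
x = 2/3, y = 1/3 ↦ 2/3  <
x = 2/3, y = 2/3 ↦ 1/3  <
x = 2/3, y = 1 ↦ 0  <
x = 1, y = 0 ↦ 1  ≥
x = 1, y = 1/3 ↦ 2/3  <
x = 1, y = 2/3 ↦ 1/3  <
x = 1, y = 1 ↦ 0  <
So 4 of the 16 assignments meet the threshold.

4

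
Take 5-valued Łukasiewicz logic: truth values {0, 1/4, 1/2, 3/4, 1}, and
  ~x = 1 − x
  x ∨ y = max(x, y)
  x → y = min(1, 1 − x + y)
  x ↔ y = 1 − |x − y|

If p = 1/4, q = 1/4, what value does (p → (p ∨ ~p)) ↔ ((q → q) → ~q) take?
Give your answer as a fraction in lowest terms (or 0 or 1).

~p = ~1/4 = 3/4
p ∨ ~p = 1/4 ∨ 3/4 = 3/4
p → (p ∨ ~p) = 1/4 → 3/4 = 1
q → q = 1/4 → 1/4 = 1
~q = ~1/4 = 3/4
(q → q) → ~q = 1 → 3/4 = 3/4
(p → (p ∨ ~p)) ↔ ((q → q) → ~q) = 1 ↔ 3/4 = 3/4

3/4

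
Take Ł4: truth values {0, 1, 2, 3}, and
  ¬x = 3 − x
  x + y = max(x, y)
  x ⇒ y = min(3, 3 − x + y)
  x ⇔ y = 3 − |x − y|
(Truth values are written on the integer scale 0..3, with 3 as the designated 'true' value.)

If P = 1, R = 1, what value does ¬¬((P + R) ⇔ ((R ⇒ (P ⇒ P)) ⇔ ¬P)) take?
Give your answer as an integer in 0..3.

P + R = 1 + 1 = 1
P ⇒ P = 1 ⇒ 1 = 3
R ⇒ (P ⇒ P) = 1 ⇒ 3 = 3
¬P = ¬1 = 2
(R ⇒ (P ⇒ P)) ⇔ ¬P = 3 ⇔ 2 = 2
(P + R) ⇔ ((R ⇒ (P ⇒ P)) ⇔ ¬P) = 1 ⇔ 2 = 2
¬((P + R) ⇔ ((R ⇒ (P ⇒ P)) ⇔ ¬P)) = ¬2 = 1
¬¬((P + R) ⇔ ((R ⇒ (P ⇒ P)) ⇔ ¬P)) = ¬1 = 2

2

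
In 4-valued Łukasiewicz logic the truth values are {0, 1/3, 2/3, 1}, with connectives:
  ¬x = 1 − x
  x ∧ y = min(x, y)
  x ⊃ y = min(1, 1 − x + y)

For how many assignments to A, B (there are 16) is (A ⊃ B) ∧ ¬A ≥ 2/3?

8

A = 0, B = 0 ↦ 1  ≥
A = 0, B = 1/3 ↦ 1  ≥
A = 0, B = 2/3 ↦ 1  ≥
A = 0, B = 1 ↦ 1  ≥
A = 1/3, B = 0 ↦ 2/3  ≥
A = 1/3, B = 1/3 ↦ 2/3  ≥
A = 1/3, B = 2/3 ↦ 2/3  ≥
A = 1/3, B = 1 ↦ 2/3  ≥
A = 2/3, B = 0 ↦ 1/3  <
A = 2/3, B = 1/3 ↦ 1/3  <
A = 2/3, B = 2/3 ↦ 1/3  <
A = 2/3, B = 1 ↦ 1/3  <
A = 1, B = 0 ↦ 0  <
A = 1, B = 1/3 ↦ 0  <
A = 1, B = 2/3 ↦ 0  <
A = 1, B = 1 ↦ 0  <
So 8 of the 16 assignments meet the threshold.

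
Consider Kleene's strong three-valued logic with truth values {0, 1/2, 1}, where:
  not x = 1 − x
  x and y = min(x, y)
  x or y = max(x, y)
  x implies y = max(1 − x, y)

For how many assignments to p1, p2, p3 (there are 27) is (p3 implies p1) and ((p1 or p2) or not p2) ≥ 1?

13

value 1: 13 assignments (counts)
value 1/2: 11 assignments
value 0: 3 assignments
So 13 of the 27 assignments meet the threshold.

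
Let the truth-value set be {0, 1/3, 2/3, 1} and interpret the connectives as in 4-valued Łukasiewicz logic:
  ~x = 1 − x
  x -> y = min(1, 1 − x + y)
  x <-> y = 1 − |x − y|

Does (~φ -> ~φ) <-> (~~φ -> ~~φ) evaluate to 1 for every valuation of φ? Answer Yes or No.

Yes

φ = 0 ↦ 1
φ = 1/3 ↦ 1
φ = 2/3 ↦ 1
φ = 1 ↦ 1
Every assignment gives a value ≥ 1.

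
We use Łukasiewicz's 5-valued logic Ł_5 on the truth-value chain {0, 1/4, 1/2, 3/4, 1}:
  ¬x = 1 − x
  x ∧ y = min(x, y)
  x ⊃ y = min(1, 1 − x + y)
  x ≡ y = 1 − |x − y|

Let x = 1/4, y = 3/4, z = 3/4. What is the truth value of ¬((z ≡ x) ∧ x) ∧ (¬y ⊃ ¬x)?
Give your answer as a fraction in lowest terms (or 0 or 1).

z ≡ x = 3/4 ≡ 1/4 = 1/2
(z ≡ x) ∧ x = 1/2 ∧ 1/4 = 1/4
¬((z ≡ x) ∧ x) = ¬1/4 = 3/4
¬y = ¬3/4 = 1/4
¬x = ¬1/4 = 3/4
¬y ⊃ ¬x = 1/4 ⊃ 3/4 = 1
¬((z ≡ x) ∧ x) ∧ (¬y ⊃ ¬x) = 3/4 ∧ 1 = 3/4

3/4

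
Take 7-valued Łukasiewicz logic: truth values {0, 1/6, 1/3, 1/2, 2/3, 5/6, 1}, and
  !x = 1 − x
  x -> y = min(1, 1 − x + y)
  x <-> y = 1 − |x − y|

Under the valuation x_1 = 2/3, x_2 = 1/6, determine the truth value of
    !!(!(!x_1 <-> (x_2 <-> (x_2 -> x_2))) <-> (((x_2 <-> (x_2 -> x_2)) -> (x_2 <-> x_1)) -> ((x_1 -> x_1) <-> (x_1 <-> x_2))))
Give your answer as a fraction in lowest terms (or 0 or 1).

2/3

!x_1 = !2/3 = 1/3
x_2 -> x_2 = 1/6 -> 1/6 = 1
x_2 <-> (x_2 -> x_2) = 1/6 <-> 1 = 1/6
!x_1 <-> (x_2 <-> (x_2 -> x_2)) = 1/3 <-> 1/6 = 5/6
!(!x_1 <-> (x_2 <-> (x_2 -> x_2))) = !5/6 = 1/6
x_2 -> x_2 = 1/6 -> 1/6 = 1
x_2 <-> (x_2 -> x_2) = 1/6 <-> 1 = 1/6
x_2 <-> x_1 = 1/6 <-> 2/3 = 1/2
(x_2 <-> (x_2 -> x_2)) -> (x_2 <-> x_1) = 1/6 -> 1/2 = 1
x_1 -> x_1 = 2/3 -> 2/3 = 1
x_1 <-> x_2 = 2/3 <-> 1/6 = 1/2
(x_1 -> x_1) <-> (x_1 <-> x_2) = 1 <-> 1/2 = 1/2
((x_2 <-> (x_2 -> x_2)) -> (x_2 <-> x_1)) -> ((x_1 -> x_1) <-> (x_1 <-> x_2)) = 1 -> 1/2 = 1/2
!(!x_1 <-> (x_2 <-> (x_2 -> x_2))) <-> (((x_2 <-> (x_2 -> x_2)) -> (x_2 <-> x_1)) -> ((x_1 -> x_1) <-> (x_1 <-> x_2))) = 1/6 <-> 1/2 = 2/3
!(!(!x_1 <-> (x_2 <-> (x_2 -> x_2))) <-> (((x_2 <-> (x_2 -> x_2)) -> (x_2 <-> x_1)) -> ((x_1 -> x_1) <-> (x_1 <-> x_2)))) = !2/3 = 1/3
!!(!(!x_1 <-> (x_2 <-> (x_2 -> x_2))) <-> (((x_2 <-> (x_2 -> x_2)) -> (x_2 <-> x_1)) -> ((x_1 -> x_1) <-> (x_1 <-> x_2)))) = !1/3 = 2/3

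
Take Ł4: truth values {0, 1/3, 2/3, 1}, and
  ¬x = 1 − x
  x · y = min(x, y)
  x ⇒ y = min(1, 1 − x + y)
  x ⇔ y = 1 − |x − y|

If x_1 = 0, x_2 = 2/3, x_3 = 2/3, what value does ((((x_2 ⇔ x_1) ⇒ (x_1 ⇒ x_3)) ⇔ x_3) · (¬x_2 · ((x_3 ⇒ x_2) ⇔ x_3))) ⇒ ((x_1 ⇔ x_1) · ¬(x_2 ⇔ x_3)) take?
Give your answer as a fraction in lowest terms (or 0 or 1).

x_2 ⇔ x_1 = 2/3 ⇔ 0 = 1/3
x_1 ⇒ x_3 = 0 ⇒ 2/3 = 1
(x_2 ⇔ x_1) ⇒ (x_1 ⇒ x_3) = 1/3 ⇒ 1 = 1
((x_2 ⇔ x_1) ⇒ (x_1 ⇒ x_3)) ⇔ x_3 = 1 ⇔ 2/3 = 2/3
¬x_2 = ¬2/3 = 1/3
x_3 ⇒ x_2 = 2/3 ⇒ 2/3 = 1
(x_3 ⇒ x_2) ⇔ x_3 = 1 ⇔ 2/3 = 2/3
¬x_2 · ((x_3 ⇒ x_2) ⇔ x_3) = 1/3 · 2/3 = 1/3
(((x_2 ⇔ x_1) ⇒ (x_1 ⇒ x_3)) ⇔ x_3) · (¬x_2 · ((x_3 ⇒ x_2) ⇔ x_3)) = 2/3 · 1/3 = 1/3
x_1 ⇔ x_1 = 0 ⇔ 0 = 1
x_2 ⇔ x_3 = 2/3 ⇔ 2/3 = 1
¬(x_2 ⇔ x_3) = ¬1 = 0
(x_1 ⇔ x_1) · ¬(x_2 ⇔ x_3) = 1 · 0 = 0
((((x_2 ⇔ x_1) ⇒ (x_1 ⇒ x_3)) ⇔ x_3) · (¬x_2 · ((x_3 ⇒ x_2) ⇔ x_3))) ⇒ ((x_1 ⇔ x_1) · ¬(x_2 ⇔ x_3)) = 1/3 ⇒ 0 = 2/3

2/3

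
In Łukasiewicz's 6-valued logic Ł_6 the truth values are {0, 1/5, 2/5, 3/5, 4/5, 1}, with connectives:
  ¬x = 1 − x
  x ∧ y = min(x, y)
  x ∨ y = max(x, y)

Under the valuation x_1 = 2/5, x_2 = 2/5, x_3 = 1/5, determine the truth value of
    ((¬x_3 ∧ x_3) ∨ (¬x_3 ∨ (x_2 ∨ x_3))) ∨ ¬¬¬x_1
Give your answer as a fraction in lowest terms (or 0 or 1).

¬x_3 = ¬1/5 = 4/5
¬x_3 ∧ x_3 = 4/5 ∧ 1/5 = 1/5
¬x_3 = ¬1/5 = 4/5
x_2 ∨ x_3 = 2/5 ∨ 1/5 = 2/5
¬x_3 ∨ (x_2 ∨ x_3) = 4/5 ∨ 2/5 = 4/5
(¬x_3 ∧ x_3) ∨ (¬x_3 ∨ (x_2 ∨ x_3)) = 1/5 ∨ 4/5 = 4/5
¬x_1 = ¬2/5 = 3/5
¬¬x_1 = ¬3/5 = 2/5
¬¬¬x_1 = ¬2/5 = 3/5
((¬x_3 ∧ x_3) ∨ (¬x_3 ∨ (x_2 ∨ x_3))) ∨ ¬¬¬x_1 = 4/5 ∨ 3/5 = 4/5

4/5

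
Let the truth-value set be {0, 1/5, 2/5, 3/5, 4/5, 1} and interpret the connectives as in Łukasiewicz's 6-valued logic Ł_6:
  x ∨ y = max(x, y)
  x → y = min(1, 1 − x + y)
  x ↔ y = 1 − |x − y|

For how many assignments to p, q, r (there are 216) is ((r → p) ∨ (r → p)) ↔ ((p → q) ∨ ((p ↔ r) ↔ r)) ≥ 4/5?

value 1: 95 assignments (counts)
value 4/5: 56 assignments (counts)
value 3/5: 32 assignments
value 2/5: 16 assignments
value 1/5: 11 assignments
value 0: 6 assignments
So 151 of the 216 assignments meet the threshold.

151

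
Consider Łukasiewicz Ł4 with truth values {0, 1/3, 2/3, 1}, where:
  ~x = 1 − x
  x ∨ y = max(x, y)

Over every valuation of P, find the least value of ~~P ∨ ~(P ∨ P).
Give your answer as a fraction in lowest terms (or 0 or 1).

2/3

Take P = 1/3:
~P = ~1/3 = 2/3
~~P = ~2/3 = 1/3
P ∨ P = 1/3 ∨ 1/3 = 1/3
~(P ∨ P) = ~1/3 = 2/3
~~P ∨ ~(P ∨ P) = 1/3 ∨ 2/3 = 2/3
No assignment yields a value below 2/3, so this is the minimum.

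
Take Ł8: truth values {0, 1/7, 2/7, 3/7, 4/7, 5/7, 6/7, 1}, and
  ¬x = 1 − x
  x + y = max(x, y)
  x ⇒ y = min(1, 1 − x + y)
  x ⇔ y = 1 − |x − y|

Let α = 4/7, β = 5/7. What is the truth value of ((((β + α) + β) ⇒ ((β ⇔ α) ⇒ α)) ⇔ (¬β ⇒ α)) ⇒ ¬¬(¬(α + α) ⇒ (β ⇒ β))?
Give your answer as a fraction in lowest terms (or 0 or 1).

β + α = 5/7 + 4/7 = 5/7
(β + α) + β = 5/7 + 5/7 = 5/7
β ⇔ α = 5/7 ⇔ 4/7 = 6/7
(β ⇔ α) ⇒ α = 6/7 ⇒ 4/7 = 5/7
((β + α) + β) ⇒ ((β ⇔ α) ⇒ α) = 5/7 ⇒ 5/7 = 1
¬β = ¬5/7 = 2/7
¬β ⇒ α = 2/7 ⇒ 4/7 = 1
(((β + α) + β) ⇒ ((β ⇔ α) ⇒ α)) ⇔ (¬β ⇒ α) = 1 ⇔ 1 = 1
α + α = 4/7 + 4/7 = 4/7
¬(α + α) = ¬4/7 = 3/7
β ⇒ β = 5/7 ⇒ 5/7 = 1
¬(α + α) ⇒ (β ⇒ β) = 3/7 ⇒ 1 = 1
¬(¬(α + α) ⇒ (β ⇒ β)) = ¬1 = 0
¬¬(¬(α + α) ⇒ (β ⇒ β)) = ¬0 = 1
((((β + α) + β) ⇒ ((β ⇔ α) ⇒ α)) ⇔ (¬β ⇒ α)) ⇒ ¬¬(¬(α + α) ⇒ (β ⇒ β)) = 1 ⇒ 1 = 1

1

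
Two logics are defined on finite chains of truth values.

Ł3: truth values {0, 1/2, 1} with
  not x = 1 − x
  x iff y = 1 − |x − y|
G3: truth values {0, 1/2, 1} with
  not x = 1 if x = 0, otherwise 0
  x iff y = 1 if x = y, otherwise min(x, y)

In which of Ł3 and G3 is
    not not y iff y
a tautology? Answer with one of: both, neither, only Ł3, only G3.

In Ł3: every assignment gives 1 — tautology.
In G3: at y = 1/2 the value is 1/2 — not a tautology.

only Ł3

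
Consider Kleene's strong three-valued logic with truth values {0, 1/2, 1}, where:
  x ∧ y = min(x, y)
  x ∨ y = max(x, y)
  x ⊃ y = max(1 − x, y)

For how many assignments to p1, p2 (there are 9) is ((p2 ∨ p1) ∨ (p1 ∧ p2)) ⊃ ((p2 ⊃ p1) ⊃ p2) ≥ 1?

p1 = 0, p2 = 0 ↦ 1  ≥
p1 = 0, p2 = 1/2 ↦ 1/2  <
p1 = 0, p2 = 1 ↦ 1  ≥
p1 = 1/2, p2 = 0 ↦ 1/2  <
p1 = 1/2, p2 = 1/2 ↦ 1/2  <
p1 = 1/2, p2 = 1 ↦ 1  ≥
p1 = 1, p2 = 0 ↦ 0  <
p1 = 1, p2 = 1/2 ↦ 1/2  <
p1 = 1, p2 = 1 ↦ 1  ≥
So 4 of the 9 assignments meet the threshold.

4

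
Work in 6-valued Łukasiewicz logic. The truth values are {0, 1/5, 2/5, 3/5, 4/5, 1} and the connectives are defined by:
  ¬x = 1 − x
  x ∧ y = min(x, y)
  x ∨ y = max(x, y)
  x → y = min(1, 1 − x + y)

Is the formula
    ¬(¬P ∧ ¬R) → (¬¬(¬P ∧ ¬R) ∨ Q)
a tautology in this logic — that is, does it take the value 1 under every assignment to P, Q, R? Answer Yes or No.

No

Counterexample: take P = 0, Q = 0, R = 3/5.
¬P = ¬0 = 1
¬R = ¬3/5 = 2/5
¬P ∧ ¬R = 1 ∧ 2/5 = 2/5
¬(¬P ∧ ¬R) = ¬2/5 = 3/5
¬P = ¬0 = 1
¬R = ¬3/5 = 2/5
¬P ∧ ¬R = 1 ∧ 2/5 = 2/5
¬(¬P ∧ ¬R) = ¬2/5 = 3/5
¬¬(¬P ∧ ¬R) = ¬3/5 = 2/5
¬¬(¬P ∧ ¬R) ∨ Q = 2/5 ∨ 0 = 2/5
¬(¬P ∧ ¬R) → (¬¬(¬P ∧ ¬R) ∨ Q) = 3/5 → 2/5 = 4/5
This gives 4/5 ≠ 1.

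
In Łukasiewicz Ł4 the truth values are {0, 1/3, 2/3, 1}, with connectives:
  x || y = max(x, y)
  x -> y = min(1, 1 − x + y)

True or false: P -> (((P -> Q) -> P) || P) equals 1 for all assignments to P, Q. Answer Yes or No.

P = 0, Q = 0 ↦ 1
P = 0, Q = 1/3 ↦ 1
P = 0, Q = 2/3 ↦ 1
P = 0, Q = 1 ↦ 1
P = 1/3, Q = 0 ↦ 1
P = 1/3, Q = 1/3 ↦ 1
P = 1/3, Q = 2/3 ↦ 1
P = 1/3, Q = 1 ↦ 1
P = 2/3, Q = 0 ↦ 1
P = 2/3, Q = 1/3 ↦ 1
P = 2/3, Q = 2/3 ↦ 1
P = 2/3, Q = 1 ↦ 1
P = 1, Q = 0 ↦ 1
P = 1, Q = 1/3 ↦ 1
P = 1, Q = 2/3 ↦ 1
P = 1, Q = 1 ↦ 1
Every assignment gives a value ≥ 1.

Yes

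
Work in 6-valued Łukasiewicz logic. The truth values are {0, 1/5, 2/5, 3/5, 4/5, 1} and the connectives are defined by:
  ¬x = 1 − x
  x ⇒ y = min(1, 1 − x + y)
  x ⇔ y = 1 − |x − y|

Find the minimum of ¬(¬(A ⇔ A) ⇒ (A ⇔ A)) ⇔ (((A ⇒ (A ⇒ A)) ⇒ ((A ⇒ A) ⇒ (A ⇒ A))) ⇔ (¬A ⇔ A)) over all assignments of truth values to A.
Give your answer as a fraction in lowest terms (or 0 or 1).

1/5

Take A = 2/5:
A ⇔ A = 2/5 ⇔ 2/5 = 1
¬(A ⇔ A) = ¬1 = 0
A ⇔ A = 2/5 ⇔ 2/5 = 1
¬(A ⇔ A) ⇒ (A ⇔ A) = 0 ⇒ 1 = 1
¬(¬(A ⇔ A) ⇒ (A ⇔ A)) = ¬1 = 0
A ⇒ A = 2/5 ⇒ 2/5 = 1
A ⇒ (A ⇒ A) = 2/5 ⇒ 1 = 1
A ⇒ A = 2/5 ⇒ 2/5 = 1
A ⇒ A = 2/5 ⇒ 2/5 = 1
(A ⇒ A) ⇒ (A ⇒ A) = 1 ⇒ 1 = 1
(A ⇒ (A ⇒ A)) ⇒ ((A ⇒ A) ⇒ (A ⇒ A)) = 1 ⇒ 1 = 1
¬A = ¬2/5 = 3/5
¬A ⇔ A = 3/5 ⇔ 2/5 = 4/5
((A ⇒ (A ⇒ A)) ⇒ ((A ⇒ A) ⇒ (A ⇒ A))) ⇔ (¬A ⇔ A) = 1 ⇔ 4/5 = 4/5
¬(¬(A ⇔ A) ⇒ (A ⇔ A)) ⇔ (((A ⇒ (A ⇒ A)) ⇒ ((A ⇒ A) ⇒ (A ⇒ A))) ⇔ (¬A ⇔ A)) = 0 ⇔ 4/5 = 1/5
No assignment yields a value below 1/5, so this is the minimum.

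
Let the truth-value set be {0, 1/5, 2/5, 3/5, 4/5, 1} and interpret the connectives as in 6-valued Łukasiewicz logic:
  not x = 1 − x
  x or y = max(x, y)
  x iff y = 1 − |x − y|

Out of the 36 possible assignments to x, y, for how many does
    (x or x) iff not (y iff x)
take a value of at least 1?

value 1: 8 assignments (counts)
value 4/5: 10 assignments
value 3/5: 7 assignments
value 2/5: 6 assignments
value 1/5: 3 assignments
value 0: 2 assignments
So 8 of the 36 assignments meet the threshold.

8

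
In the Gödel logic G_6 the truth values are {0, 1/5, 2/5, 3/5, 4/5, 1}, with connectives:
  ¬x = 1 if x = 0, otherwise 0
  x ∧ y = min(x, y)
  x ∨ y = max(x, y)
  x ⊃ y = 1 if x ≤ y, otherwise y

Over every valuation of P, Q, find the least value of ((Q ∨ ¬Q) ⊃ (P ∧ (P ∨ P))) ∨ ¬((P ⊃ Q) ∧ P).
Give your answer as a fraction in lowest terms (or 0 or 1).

1/5

Take P = 1/5, Q = 2/5:
¬Q = ¬2/5 = 0
Q ∨ ¬Q = 2/5 ∨ 0 = 2/5
P ∨ P = 1/5 ∨ 1/5 = 1/5
P ∧ (P ∨ P) = 1/5 ∧ 1/5 = 1/5
(Q ∨ ¬Q) ⊃ (P ∧ (P ∨ P)) = 2/5 ⊃ 1/5 = 1/5
P ⊃ Q = 1/5 ⊃ 2/5 = 1
(P ⊃ Q) ∧ P = 1 ∧ 1/5 = 1/5
¬((P ⊃ Q) ∧ P) = ¬1/5 = 0
((Q ∨ ¬Q) ⊃ (P ∧ (P ∨ P))) ∨ ¬((P ⊃ Q) ∧ P) = 1/5 ∨ 0 = 1/5
No assignment yields a value below 1/5, so this is the minimum.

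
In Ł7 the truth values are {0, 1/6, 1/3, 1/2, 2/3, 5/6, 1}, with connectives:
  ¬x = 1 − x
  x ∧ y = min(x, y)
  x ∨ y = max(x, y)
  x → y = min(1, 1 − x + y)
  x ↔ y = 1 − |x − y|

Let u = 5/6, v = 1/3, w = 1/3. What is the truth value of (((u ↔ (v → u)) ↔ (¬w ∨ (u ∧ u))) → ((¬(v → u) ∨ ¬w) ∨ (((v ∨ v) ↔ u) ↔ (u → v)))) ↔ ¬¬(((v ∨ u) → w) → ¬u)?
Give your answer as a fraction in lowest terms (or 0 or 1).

2/3

v → u = 1/3 → 5/6 = 1
u ↔ (v → u) = 5/6 ↔ 1 = 5/6
¬w = ¬1/3 = 2/3
u ∧ u = 5/6 ∧ 5/6 = 5/6
¬w ∨ (u ∧ u) = 2/3 ∨ 5/6 = 5/6
(u ↔ (v → u)) ↔ (¬w ∨ (u ∧ u)) = 5/6 ↔ 5/6 = 1
v → u = 1/3 → 5/6 = 1
¬(v → u) = ¬1 = 0
¬w = ¬1/3 = 2/3
¬(v → u) ∨ ¬w = 0 ∨ 2/3 = 2/3
v ∨ v = 1/3 ∨ 1/3 = 1/3
(v ∨ v) ↔ u = 1/3 ↔ 5/6 = 1/2
u → v = 5/6 → 1/3 = 1/2
((v ∨ v) ↔ u) ↔ (u → v) = 1/2 ↔ 1/2 = 1
(¬(v → u) ∨ ¬w) ∨ (((v ∨ v) ↔ u) ↔ (u → v)) = 2/3 ∨ 1 = 1
((u ↔ (v → u)) ↔ (¬w ∨ (u ∧ u))) → ((¬(v → u) ∨ ¬w) ∨ (((v ∨ v) ↔ u) ↔ (u → v))) = 1 → 1 = 1
v ∨ u = 1/3 ∨ 5/6 = 5/6
(v ∨ u) → w = 5/6 → 1/3 = 1/2
¬u = ¬5/6 = 1/6
((v ∨ u) → w) → ¬u = 1/2 → 1/6 = 2/3
¬(((v ∨ u) → w) → ¬u) = ¬2/3 = 1/3
¬¬(((v ∨ u) → w) → ¬u) = ¬1/3 = 2/3
(((u ↔ (v → u)) ↔ (¬w ∨ (u ∧ u))) → ((¬(v → u) ∨ ¬w) ∨ (((v ∨ v) ↔ u) ↔ (u → v)))) ↔ ¬¬(((v ∨ u) → w) → ¬u) = 1 ↔ 2/3 = 2/3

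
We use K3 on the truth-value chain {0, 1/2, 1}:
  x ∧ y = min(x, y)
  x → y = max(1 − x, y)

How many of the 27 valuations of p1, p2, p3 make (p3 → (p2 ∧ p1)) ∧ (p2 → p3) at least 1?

4

value 1: 4 assignments (counts)
value 1/2: 15 assignments
value 0: 8 assignments
So 4 of the 27 assignments meet the threshold.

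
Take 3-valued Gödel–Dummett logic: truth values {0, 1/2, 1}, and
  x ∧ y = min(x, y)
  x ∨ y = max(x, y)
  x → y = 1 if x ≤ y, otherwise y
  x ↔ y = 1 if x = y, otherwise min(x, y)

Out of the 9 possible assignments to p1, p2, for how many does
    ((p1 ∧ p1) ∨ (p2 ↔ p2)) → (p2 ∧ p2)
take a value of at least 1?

3

p1 = 0, p2 = 0 ↦ 0  <
p1 = 0, p2 = 1/2 ↦ 1/2  <
p1 = 0, p2 = 1 ↦ 1  ≥
p1 = 1/2, p2 = 0 ↦ 0  <
p1 = 1/2, p2 = 1/2 ↦ 1/2  <
p1 = 1/2, p2 = 1 ↦ 1  ≥
p1 = 1, p2 = 0 ↦ 0  <
p1 = 1, p2 = 1/2 ↦ 1/2  <
p1 = 1, p2 = 1 ↦ 1  ≥
So 3 of the 9 assignments meet the threshold.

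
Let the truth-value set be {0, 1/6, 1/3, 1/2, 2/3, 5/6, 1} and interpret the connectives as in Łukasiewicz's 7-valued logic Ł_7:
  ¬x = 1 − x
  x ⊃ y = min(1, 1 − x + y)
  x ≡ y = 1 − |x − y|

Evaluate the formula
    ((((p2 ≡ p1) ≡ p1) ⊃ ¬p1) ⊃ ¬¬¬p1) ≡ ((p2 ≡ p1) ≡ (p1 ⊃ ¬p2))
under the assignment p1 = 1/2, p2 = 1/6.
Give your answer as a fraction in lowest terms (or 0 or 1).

5/6

p2 ≡ p1 = 1/6 ≡ 1/2 = 2/3
(p2 ≡ p1) ≡ p1 = 2/3 ≡ 1/2 = 5/6
¬p1 = ¬1/2 = 1/2
((p2 ≡ p1) ≡ p1) ⊃ ¬p1 = 5/6 ⊃ 1/2 = 2/3
¬p1 = ¬1/2 = 1/2
¬¬p1 = ¬1/2 = 1/2
¬¬¬p1 = ¬1/2 = 1/2
(((p2 ≡ p1) ≡ p1) ⊃ ¬p1) ⊃ ¬¬¬p1 = 2/3 ⊃ 1/2 = 5/6
p2 ≡ p1 = 1/6 ≡ 1/2 = 2/3
¬p2 = ¬1/6 = 5/6
p1 ⊃ ¬p2 = 1/2 ⊃ 5/6 = 1
(p2 ≡ p1) ≡ (p1 ⊃ ¬p2) = 2/3 ≡ 1 = 2/3
((((p2 ≡ p1) ≡ p1) ⊃ ¬p1) ⊃ ¬¬¬p1) ≡ ((p2 ≡ p1) ≡ (p1 ⊃ ¬p2)) = 5/6 ≡ 2/3 = 5/6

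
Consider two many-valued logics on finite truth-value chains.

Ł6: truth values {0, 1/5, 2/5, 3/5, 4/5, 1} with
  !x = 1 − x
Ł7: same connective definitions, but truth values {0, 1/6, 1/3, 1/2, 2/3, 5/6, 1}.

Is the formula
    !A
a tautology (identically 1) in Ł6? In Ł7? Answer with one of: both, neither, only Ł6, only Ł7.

In Ł6: at A = 1/5 the value is 4/5 — not a tautology.
In Ł7: at A = 1/6 the value is 5/6 — not a tautology.

neither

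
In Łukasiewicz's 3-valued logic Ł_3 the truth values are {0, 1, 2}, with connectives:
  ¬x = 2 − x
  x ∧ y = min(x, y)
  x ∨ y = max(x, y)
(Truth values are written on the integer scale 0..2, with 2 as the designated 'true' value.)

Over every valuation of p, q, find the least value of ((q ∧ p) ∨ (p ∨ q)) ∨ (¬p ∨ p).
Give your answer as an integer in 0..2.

1

Take p = 1, q = 0:
q ∧ p = 0 ∧ 1 = 0
p ∨ q = 1 ∨ 0 = 1
(q ∧ p) ∨ (p ∨ q) = 0 ∨ 1 = 1
¬p = ¬1 = 1
¬p ∨ p = 1 ∨ 1 = 1
((q ∧ p) ∨ (p ∨ q)) ∨ (¬p ∨ p) = 1 ∨ 1 = 1
No assignment yields a value below 1, so this is the minimum.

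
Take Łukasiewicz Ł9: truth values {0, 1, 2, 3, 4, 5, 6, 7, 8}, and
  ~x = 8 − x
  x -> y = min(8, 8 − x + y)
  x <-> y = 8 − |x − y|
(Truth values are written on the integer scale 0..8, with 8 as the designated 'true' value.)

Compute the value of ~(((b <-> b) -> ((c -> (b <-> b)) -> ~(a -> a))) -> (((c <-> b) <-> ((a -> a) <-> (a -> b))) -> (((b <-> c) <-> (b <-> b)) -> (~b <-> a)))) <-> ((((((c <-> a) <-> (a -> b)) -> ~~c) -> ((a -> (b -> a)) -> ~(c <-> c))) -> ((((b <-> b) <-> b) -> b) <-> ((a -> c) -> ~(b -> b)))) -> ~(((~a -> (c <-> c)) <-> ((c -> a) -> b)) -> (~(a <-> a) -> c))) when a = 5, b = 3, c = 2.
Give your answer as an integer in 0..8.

6

b <-> b = 3 <-> 3 = 8
b <-> b = 3 <-> 3 = 8
c -> (b <-> b) = 2 -> 8 = 8
a -> a = 5 -> 5 = 8
~(a -> a) = ~8 = 0
(c -> (b <-> b)) -> ~(a -> a) = 8 -> 0 = 0
(b <-> b) -> ((c -> (b <-> b)) -> ~(a -> a)) = 8 -> 0 = 0
c <-> b = 2 <-> 3 = 7
a -> a = 5 -> 5 = 8
a -> b = 5 -> 3 = 6
(a -> a) <-> (a -> b) = 8 <-> 6 = 6
(c <-> b) <-> ((a -> a) <-> (a -> b)) = 7 <-> 6 = 7
b <-> c = 3 <-> 2 = 7
b <-> b = 3 <-> 3 = 8
(b <-> c) <-> (b <-> b) = 7 <-> 8 = 7
~b = ~3 = 5
~b <-> a = 5 <-> 5 = 8
((b <-> c) <-> (b <-> b)) -> (~b <-> a) = 7 -> 8 = 8
((c <-> b) <-> ((a -> a) <-> (a -> b))) -> (((b <-> c) <-> (b <-> b)) -> (~b <-> a)) = 7 -> 8 = 8
((b <-> b) -> ((c -> (b <-> b)) -> ~(a -> a))) -> (((c <-> b) <-> ((a -> a) <-> (a -> b))) -> (((b <-> c) <-> (b <-> b)) -> (~b <-> a))) = 0 -> 8 = 8
~(((b <-> b) -> ((c -> (b <-> b)) -> ~(a -> a))) -> (((c <-> b) <-> ((a -> a) <-> (a -> b))) -> (((b <-> c) <-> (b <-> b)) -> (~b <-> a)))) = ~8 = 0
c <-> a = 2 <-> 5 = 5
a -> b = 5 -> 3 = 6
(c <-> a) <-> (a -> b) = 5 <-> 6 = 7
~c = ~2 = 6
~~c = ~6 = 2
((c <-> a) <-> (a -> b)) -> ~~c = 7 -> 2 = 3
b -> a = 3 -> 5 = 8
a -> (b -> a) = 5 -> 8 = 8
c <-> c = 2 <-> 2 = 8
~(c <-> c) = ~8 = 0
(a -> (b -> a)) -> ~(c <-> c) = 8 -> 0 = 0
(((c <-> a) <-> (a -> b)) -> ~~c) -> ((a -> (b -> a)) -> ~(c <-> c)) = 3 -> 0 = 5
b <-> b = 3 <-> 3 = 8
(b <-> b) <-> b = 8 <-> 3 = 3
((b <-> b) <-> b) -> b = 3 -> 3 = 8
a -> c = 5 -> 2 = 5
b -> b = 3 -> 3 = 8
~(b -> b) = ~8 = 0
(a -> c) -> ~(b -> b) = 5 -> 0 = 3
(((b <-> b) <-> b) -> b) <-> ((a -> c) -> ~(b -> b)) = 8 <-> 3 = 3
((((c <-> a) <-> (a -> b)) -> ~~c) -> ((a -> (b -> a)) -> ~(c <-> c))) -> ((((b <-> b) <-> b) -> b) <-> ((a -> c) -> ~(b -> b))) = 5 -> 3 = 6
~a = ~5 = 3
c <-> c = 2 <-> 2 = 8
~a -> (c <-> c) = 3 -> 8 = 8
c -> a = 2 -> 5 = 8
(c -> a) -> b = 8 -> 3 = 3
(~a -> (c <-> c)) <-> ((c -> a) -> b) = 8 <-> 3 = 3
a <-> a = 5 <-> 5 = 8
~(a <-> a) = ~8 = 0
~(a <-> a) -> c = 0 -> 2 = 8
((~a -> (c <-> c)) <-> ((c -> a) -> b)) -> (~(a <-> a) -> c) = 3 -> 8 = 8
~(((~a -> (c <-> c)) <-> ((c -> a) -> b)) -> (~(a <-> a) -> c)) = ~8 = 0
(((((c <-> a) <-> (a -> b)) -> ~~c) -> ((a -> (b -> a)) -> ~(c <-> c))) -> ((((b <-> b) <-> b) -> b) <-> ((a -> c) -> ~(b -> b)))) -> ~(((~a -> (c <-> c)) <-> ((c -> a) -> b)) -> (~(a <-> a) -> c)) = 6 -> 0 = 2
~(((b <-> b) -> ((c -> (b <-> b)) -> ~(a -> a))) -> (((c <-> b) <-> ((a -> a) <-> (a -> b))) -> (((b <-> c) <-> (b <-> b)) -> (~b <-> a)))) <-> ((((((c <-> a) <-> (a -> b)) -> ~~c) -> ((a -> (b -> a)) -> ~(c <-> c))) -> ((((b <-> b) <-> b) -> b) <-> ((a -> c) -> ~(b -> b)))) -> ~(((~a -> (c <-> c)) <-> ((c -> a) -> b)) -> (~(a <-> a) -> c))) = 0 <-> 2 = 6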